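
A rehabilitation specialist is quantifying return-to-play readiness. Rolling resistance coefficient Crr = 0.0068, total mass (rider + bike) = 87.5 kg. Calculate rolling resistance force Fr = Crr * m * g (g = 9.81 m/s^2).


Fr = Crr * m * g
= 0.0068 * 87.5 * 9.81
= 5.837 N

5.837 N


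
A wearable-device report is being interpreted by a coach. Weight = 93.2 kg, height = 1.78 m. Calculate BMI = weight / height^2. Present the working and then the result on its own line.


height^2 = 1.78^2 = 3.1684
BMI = 93.2 / 3.1684 = 29.42 kg/m^2

29.42 kg/m^2


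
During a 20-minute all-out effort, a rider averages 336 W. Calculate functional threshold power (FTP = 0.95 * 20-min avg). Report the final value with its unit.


FTP = 0.95 * 336
= 319.2 W

319.2 W


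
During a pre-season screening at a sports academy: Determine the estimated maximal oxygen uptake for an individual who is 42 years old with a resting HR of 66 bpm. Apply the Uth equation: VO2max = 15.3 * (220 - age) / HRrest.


HRmax = 220 - 42 = 178
VO2max = 15.3 * (178 / 66)
= 15.3 * 2.697
= 41.26 mL/kg/min

41.26 mL/kg/min


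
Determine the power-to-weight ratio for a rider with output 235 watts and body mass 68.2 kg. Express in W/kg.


P/W = 235 / 68.2 = 3.446 W/kg

3.446 W/kg


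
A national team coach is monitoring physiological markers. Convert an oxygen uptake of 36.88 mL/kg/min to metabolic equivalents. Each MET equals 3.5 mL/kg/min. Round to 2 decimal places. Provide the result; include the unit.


One MET = 3.5 mL/kg/min
Number of METs = 36.88 / 3.5
= 10.54 METs

10.54 METs


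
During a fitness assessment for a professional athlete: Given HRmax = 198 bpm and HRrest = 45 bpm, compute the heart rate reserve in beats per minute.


Heart rate reserve = maximum HR minus resting HR
HRR = 198 - 45 = 153 bpm

153 bpm


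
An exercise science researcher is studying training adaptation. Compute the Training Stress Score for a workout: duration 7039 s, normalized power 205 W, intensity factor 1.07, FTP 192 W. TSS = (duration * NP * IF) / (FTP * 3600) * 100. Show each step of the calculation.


Product = 7039 * 205 * 1.07 = 1544004.65
Base = 192 * 3600 = 691200
TSS = 1544004.65 / 691200 * 100 = 223.38

223.38 TSS


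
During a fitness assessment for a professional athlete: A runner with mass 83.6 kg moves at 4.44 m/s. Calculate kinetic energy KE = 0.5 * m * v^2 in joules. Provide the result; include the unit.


v^2 = 4.44^2 = 19.7136
KE = 0.5 * 83.6 * 19.7136
= 824.03 J

824.03 J


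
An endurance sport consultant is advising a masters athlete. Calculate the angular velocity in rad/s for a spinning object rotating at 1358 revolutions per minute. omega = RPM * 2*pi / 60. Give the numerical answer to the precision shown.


omega = RPM * 2*pi / 60
= 1358 * 6.28318531 / 60
= 142.209 rad/s

142.209 rad/s


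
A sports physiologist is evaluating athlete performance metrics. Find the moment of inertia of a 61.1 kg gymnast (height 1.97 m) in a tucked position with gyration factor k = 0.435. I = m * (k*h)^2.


Radius of gyration = 0.435 * 1.97 = 0.85695 m
I = 61.1 * 0.85695^2
= 61.1 * 0.734363
= 44.87 kg*m^2

44.87 kg*m^2


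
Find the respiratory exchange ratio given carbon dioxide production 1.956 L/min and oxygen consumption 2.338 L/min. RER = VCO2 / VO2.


VCO2 = 1.956 L/min
VO2 = 2.338 L/min
RER = 1.956 / 2.338 = 0.8366

0.8366


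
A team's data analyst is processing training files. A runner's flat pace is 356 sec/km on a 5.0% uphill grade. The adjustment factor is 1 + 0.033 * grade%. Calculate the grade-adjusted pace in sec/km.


Factor = 1 + 0.033 * 5.0 = 1.165
Adjusted pace = 356 * 1.165
= 414.74 sec/km

414.74 s/km


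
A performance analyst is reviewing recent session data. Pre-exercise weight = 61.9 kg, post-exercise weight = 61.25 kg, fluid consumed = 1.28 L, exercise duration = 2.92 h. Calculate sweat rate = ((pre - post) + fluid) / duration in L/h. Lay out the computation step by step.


Weight loss = 61.9 - 61.25 = 0.65 kg (approx L)
Total sweat = 0.65 + 1.28 = 1.93 L
Sweat rate = 1.93 / 2.92 = 0.661 L/h

0.661 L/h


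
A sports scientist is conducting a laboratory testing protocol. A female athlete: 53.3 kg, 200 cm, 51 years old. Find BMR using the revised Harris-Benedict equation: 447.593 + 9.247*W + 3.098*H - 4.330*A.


Intercept = 447.593
Weight contribution = 9.247 * 53.3 = 492.8651
Height contribution = 3.098 * 200 = 619.6
Age contribution = 4.33 * 51 = 220.83
BMR = 447.593 + 492.8651 + 619.6 - 220.83
= 1339.23 kcal/day

1339.23 kcal/day


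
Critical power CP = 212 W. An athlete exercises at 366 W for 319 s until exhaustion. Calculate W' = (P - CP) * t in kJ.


P - CP = 366 - 212 = 154 W
W' = 154 * 319 = 49126 J
= 49126 / 1000 = 49.126 kJ

49.126 kJ


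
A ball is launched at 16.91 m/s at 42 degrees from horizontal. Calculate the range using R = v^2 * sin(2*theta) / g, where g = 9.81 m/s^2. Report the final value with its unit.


sin(2 * 42) = sin(84) = 0.994522
v^2 = 16.91^2 = 285.9481
R = 285.9481 * 0.994522 / 9.81
= 28.989 m

28.989 m


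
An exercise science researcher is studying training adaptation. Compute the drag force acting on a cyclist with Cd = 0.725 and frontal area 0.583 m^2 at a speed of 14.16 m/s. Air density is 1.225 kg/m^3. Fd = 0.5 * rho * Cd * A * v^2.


Step 1: v^2 = 200.5056
Step 2: Fd = 0.5 * 1.225 * 0.725 * 0.583 * 200.5056
= 51.909 N

51.909 N


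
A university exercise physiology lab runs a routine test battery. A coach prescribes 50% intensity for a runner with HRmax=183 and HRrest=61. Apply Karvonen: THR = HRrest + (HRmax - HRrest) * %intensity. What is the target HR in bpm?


Heart rate reserve = 183 - 61 = 122
Intensity fraction = 50 / 100 = 0.5
THR = 61 + 122 * 0.5 = 122.0 bpm

122.0 bpm


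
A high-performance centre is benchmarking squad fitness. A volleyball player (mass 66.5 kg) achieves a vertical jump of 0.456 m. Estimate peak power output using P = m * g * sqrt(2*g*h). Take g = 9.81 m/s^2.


2 * g * h = 2 * 9.81 * 0.456 = 8.94672
sqrt(8.94672) = 2.991107 m/s
P = 66.5 * 9.81 * 2.991107 = 1951.29 W

1951.29 W


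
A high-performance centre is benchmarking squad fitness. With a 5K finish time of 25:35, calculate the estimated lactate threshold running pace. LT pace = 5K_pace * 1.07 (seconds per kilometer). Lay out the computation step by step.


Race duration = 1535 s for 5 km
Average pace = 1535 / 5 = 307.0 s/km
LT pace = 307.0 * 1.07
= 328.49 s/km

328.49 s/km


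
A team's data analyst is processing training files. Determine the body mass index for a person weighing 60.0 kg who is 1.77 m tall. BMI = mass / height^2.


BMI = mass / height^2
= 60.0 / 1.77^2
= 60.0 / 3.1329
= 19.15 kg/m^2

19.15 kg/m^2


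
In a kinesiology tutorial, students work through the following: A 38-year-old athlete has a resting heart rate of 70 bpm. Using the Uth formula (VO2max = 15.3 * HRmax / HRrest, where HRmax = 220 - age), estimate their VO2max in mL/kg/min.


HRmax = 220 - 38 = 182 bpm
Ratio = HRmax / HRrest = 182 / 70 = 2.6
VO2max = 15.3 * 2.6 = 39.78 mL/kg/min

39.78 mL/kg/min


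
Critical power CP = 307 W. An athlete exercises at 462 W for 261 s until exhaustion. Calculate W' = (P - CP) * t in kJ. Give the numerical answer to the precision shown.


P - CP = 462 - 307 = 155 W
W' = 155 * 261 = 40455 J
= 40455 / 1000 = 40.455 kJ

40.455 kJ


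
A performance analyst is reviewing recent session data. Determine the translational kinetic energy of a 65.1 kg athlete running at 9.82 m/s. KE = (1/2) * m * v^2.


KE = 0.5 * m * v^2
= 0.5 * 65.1 * 9.82^2
= 0.5 * 65.1 * 96.4324
= 3138.87 J

3138.87 J


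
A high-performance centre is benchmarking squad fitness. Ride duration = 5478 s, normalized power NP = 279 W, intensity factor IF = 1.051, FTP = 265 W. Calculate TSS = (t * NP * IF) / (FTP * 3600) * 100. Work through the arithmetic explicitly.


Numerator = 5478 * 279 * 1.051 = 1606308.462
Denominator = 265 * 3600 = 954000
TSS = 1606308.462 / 954000 * 100
= 168.38

168.38 TSS


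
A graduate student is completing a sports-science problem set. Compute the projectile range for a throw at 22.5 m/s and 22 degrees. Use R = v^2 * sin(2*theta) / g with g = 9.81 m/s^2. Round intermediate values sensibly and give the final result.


Two times the angle = 44 degrees
sin(44) = 0.694658
R = 506.25 * 0.694658 / 9.81 = 35.848 m

35.848 m


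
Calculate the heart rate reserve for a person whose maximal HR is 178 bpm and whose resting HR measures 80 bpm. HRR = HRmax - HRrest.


HRmax = 178 bpm
HRrest = 80 bpm
HRR = 178 - 80 = 98 bpm

98 bpm


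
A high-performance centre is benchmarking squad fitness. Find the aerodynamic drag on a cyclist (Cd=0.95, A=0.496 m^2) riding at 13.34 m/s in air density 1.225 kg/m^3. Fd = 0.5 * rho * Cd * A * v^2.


Fd = 0.5 * 1.225 * 0.95 * 0.496 * 13.34^2
= 0.5 * 1.225 * 0.95 * 0.496 * 177.9556
= 51.36 N

51.36 N


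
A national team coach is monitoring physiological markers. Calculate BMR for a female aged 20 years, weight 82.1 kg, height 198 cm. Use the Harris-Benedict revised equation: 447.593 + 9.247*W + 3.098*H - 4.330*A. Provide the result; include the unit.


Substituting values:
W term = 9.247 * 82.1 = 759.1787
H term = 3.098 * 198 = 613.404
A term = 4.330 * 20 = 86.6
BMR = 1733.58 kcal/day

1733.58 kcal/day


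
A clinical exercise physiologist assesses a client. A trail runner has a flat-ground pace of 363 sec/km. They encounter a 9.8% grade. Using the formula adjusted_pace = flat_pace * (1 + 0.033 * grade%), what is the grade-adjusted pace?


Grade factor = 1 + 0.033 * 9.8 = 1.3234
Adjusted = 363 * 1.3234 = 480.39 sec/km

480.39 s/km


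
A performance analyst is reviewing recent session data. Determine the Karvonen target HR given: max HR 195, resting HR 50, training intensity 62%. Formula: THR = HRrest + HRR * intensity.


HRR = HRmax - HRrest = 195 - 50 = 145
THR = 50 + 145 * 0.62
= 139.9 bpm

139.9 bpm


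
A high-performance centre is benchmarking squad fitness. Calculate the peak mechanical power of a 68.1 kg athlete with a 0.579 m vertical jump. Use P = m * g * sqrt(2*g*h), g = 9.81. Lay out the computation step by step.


First, sqrt(2gh) = sqrt(2 * 9.81 * 0.579)
= sqrt(11.35998) = 3.370457 m/s
Power = 68.1 * 9.81 * 3.370457 = 2251.67 W

2251.67 W


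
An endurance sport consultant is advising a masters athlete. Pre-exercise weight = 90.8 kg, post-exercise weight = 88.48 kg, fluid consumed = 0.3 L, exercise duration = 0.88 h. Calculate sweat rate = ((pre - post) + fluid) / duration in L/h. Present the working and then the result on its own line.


Weight loss = 90.8 - 88.48 = 2.32 kg (approx L)
Total sweat = 2.32 + 0.3 = 2.62 L
Sweat rate = 2.62 / 0.88 = 2.977 L/h

2.977 L/h


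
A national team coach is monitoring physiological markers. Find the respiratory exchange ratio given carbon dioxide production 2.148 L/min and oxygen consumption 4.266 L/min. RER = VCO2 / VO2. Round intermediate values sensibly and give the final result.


VCO2 = 2.148 L/min
VO2 = 4.266 L/min
RER = 2.148 / 4.266 = 0.5035

0.5035


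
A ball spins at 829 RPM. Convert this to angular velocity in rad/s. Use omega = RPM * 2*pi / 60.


omega = 829 * 2 * pi / 60
= 829 * 6.28318531 / 60
= 5208.761 / 60
= 86.813 rad/s

86.813 rad/s


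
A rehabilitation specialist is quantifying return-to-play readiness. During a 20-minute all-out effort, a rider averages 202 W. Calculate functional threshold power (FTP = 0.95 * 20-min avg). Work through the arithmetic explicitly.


FTP = 0.95 * 202
= 191.9 W

191.9 W


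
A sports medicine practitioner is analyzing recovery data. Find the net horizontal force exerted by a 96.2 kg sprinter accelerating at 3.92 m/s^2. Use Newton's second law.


Newton's second law: F = m * a
F = 96.2 * 3.92 = 377.1 N

377.1 N


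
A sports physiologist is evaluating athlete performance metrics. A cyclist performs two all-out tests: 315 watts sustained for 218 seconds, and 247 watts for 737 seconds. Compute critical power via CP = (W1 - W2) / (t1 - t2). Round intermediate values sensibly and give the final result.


W1 = P1 * t1 = 315 * 218 = 68670 J
W2 = P2 * t2 = 247 * 737 = 182039 J
CP = (68670 - 182039) / (218 - 737)
= 218.44 W

218.44 W


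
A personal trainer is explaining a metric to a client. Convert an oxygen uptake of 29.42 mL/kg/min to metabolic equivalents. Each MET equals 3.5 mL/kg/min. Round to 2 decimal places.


One MET = 3.5 mL/kg/min
Number of METs = 29.42 / 3.5
= 8.41 METs

8.41 METs


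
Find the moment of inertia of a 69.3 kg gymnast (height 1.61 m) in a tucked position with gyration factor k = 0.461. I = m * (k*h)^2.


Radius of gyration = 0.461 * 1.61 = 0.74221 m
I = 69.3 * 0.74221^2
= 69.3 * 0.550876
= 38.176 kg*m^2

38.176 kg*m^2


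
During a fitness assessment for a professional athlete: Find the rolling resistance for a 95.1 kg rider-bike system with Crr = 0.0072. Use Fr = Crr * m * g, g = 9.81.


m * g = 95.1 * 9.81 = 932.931 N
Fr = 0.0072 * 932.931 = 6.717 N

6.717 N


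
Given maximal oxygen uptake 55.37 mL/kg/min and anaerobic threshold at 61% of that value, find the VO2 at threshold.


Percentage as decimal = 0.61
VO2 at AT = 55.37 * 0.61 = 33.78 mL/kg/min

33.78 mL/kg/min


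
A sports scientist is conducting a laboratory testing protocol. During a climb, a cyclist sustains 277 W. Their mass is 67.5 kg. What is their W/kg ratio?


Power-to-weight = 277 W / 67.5 kg
= 4.104 W/kg

4.104 W/kg


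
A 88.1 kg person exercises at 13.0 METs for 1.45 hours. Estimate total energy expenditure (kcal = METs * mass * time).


Energy = METs * mass(kg) * time(h)
= 13.0 * 88.1 * 1.45
= 1660.69 kcal

1660.69 kcal


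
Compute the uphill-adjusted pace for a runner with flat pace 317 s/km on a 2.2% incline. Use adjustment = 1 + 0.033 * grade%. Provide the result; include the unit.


Adjustment factor = 1 + 0.033 * 2.2 = 1.0726
Grade-adjusted pace = 317 * 1.0726 = 340.01 s/km

340.01 s/km


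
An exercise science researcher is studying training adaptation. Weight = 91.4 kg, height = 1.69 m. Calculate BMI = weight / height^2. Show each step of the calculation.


height^2 = 1.69^2 = 2.8561
BMI = 91.4 / 2.8561 = 32.0 kg/m^2

32.0 kg/m^2


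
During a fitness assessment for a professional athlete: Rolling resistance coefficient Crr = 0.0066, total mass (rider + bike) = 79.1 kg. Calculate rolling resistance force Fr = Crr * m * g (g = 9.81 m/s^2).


Fr = Crr * m * g
= 0.0066 * 79.1 * 9.81
= 5.121 N

5.121 N


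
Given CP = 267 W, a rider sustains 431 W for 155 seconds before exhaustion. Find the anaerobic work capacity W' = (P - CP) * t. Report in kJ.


Excess power = 431 - 267 = 164 W
Work above CP = 164 * 155 = 25420 J
W' = 25.42 kJ

25.42 kJ


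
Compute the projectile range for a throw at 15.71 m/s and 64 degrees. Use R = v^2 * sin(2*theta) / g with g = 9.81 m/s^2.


Two times the angle = 128 degrees
sin(128) = 0.788011
R = 246.8041 * 0.788011 / 9.81 = 19.825 m

19.825 m


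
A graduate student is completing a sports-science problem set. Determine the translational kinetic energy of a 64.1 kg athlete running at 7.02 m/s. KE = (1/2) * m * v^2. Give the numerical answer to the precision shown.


KE = 0.5 * m * v^2
= 0.5 * 64.1 * 7.02^2
= 0.5 * 64.1 * 49.2804
= 1579.44 J

1579.44 J


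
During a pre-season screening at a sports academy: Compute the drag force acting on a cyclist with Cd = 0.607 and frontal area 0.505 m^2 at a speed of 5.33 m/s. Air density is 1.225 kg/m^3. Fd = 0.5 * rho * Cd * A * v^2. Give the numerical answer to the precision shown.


Step 1: v^2 = 28.4089
Step 2: Fd = 0.5 * 1.225 * 0.607 * 0.505 * 28.4089
= 5.334 N

5.334 N


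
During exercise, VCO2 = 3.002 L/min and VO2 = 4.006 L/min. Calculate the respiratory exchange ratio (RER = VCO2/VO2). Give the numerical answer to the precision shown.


RER = VCO2 / VO2
= 3.002 / 4.006
= 0.7494

0.7494


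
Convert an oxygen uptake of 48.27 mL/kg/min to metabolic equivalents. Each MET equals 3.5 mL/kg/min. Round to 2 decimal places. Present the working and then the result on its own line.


One MET = 3.5 mL/kg/min
Number of METs = 48.27 / 3.5
= 13.79 METs

13.79 METs


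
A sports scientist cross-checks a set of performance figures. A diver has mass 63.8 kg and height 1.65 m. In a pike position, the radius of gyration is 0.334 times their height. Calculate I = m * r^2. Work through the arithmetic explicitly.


r = 0.334 * 1.65 = 0.5511 m
I = m * r^2 = 63.8 * 0.303711 = 19.377 kg*m^2

19.377 kg*m^2


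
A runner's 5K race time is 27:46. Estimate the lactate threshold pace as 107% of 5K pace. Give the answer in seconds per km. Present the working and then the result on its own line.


Total race time = 27*60 + 46 = 1666 seconds
5K pace = 1666 / 5 = 333.2 sec/km
LT pace = 333.2 * 1.07 = 356.52 sec/km

356.52 s/km


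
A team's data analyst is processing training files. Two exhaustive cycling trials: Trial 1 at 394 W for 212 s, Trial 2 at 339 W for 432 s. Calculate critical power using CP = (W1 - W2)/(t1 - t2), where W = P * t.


W1 = 394 * 212 = 83528 J
W2 = 339 * 432 = 146448 J
CP = (83528 - 146448) / (212 - 432)
= -62920 / -220
= 286.0 W

286.0 W


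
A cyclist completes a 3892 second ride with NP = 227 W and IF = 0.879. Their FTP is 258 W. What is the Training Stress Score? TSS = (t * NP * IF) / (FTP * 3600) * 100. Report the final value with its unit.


t * NP * IF = 3892 * 227 * 0.879 = 776582.436
FTP * 3600 = 928800
TSS = (776582.436 / 928800) * 100 = 83.61

83.61 TSS


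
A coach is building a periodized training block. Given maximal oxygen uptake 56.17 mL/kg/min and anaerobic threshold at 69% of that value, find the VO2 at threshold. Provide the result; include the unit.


Percentage as decimal = 0.69
VO2 at AT = 56.17 * 0.69 = 38.76 mL/kg/min

38.76 mL/kg/min


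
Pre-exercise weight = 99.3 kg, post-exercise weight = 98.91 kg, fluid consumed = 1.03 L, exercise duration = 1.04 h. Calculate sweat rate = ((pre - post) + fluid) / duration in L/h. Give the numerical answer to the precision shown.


Weight loss = 99.3 - 98.91 = 0.39 kg (approx L)
Total sweat = 0.39 + 1.03 = 1.42 L
Sweat rate = 1.42 / 1.04 = 1.365 L/h

1.365 L/h


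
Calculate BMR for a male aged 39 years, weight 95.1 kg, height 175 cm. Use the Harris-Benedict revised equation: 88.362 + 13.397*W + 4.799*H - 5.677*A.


Substituting values:
W term = 13.397 * 95.1 = 1274.0547
H term = 4.799 * 175 = 839.825
A term = 5.677 * 39 = 221.403
BMR = 1980.84 kcal/day

1980.84 kcal/day


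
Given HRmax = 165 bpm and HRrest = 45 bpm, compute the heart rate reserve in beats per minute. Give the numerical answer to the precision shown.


Heart rate reserve = maximum HR minus resting HR
HRR = 165 - 45 = 120 bpm

120 bpm


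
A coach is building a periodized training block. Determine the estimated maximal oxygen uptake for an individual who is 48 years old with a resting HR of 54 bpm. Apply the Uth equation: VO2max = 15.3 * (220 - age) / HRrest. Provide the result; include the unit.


HRmax = 220 - 48 = 172
VO2max = 15.3 * (172 / 54)
= 15.3 * 3.1852
= 48.73 mL/kg/min

48.73 mL/kg/min


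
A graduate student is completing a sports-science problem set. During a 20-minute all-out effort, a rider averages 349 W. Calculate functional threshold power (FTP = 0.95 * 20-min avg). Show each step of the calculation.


FTP = 0.95 * 349
= 331.55 W

331.55 W


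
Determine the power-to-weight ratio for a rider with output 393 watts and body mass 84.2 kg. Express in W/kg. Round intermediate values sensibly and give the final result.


P/W = 393 / 84.2 = 4.667 W/kg

4.667 W/kg


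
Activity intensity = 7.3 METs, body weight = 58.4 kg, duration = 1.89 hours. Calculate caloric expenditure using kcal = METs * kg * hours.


kcal = 7.3 * 58.4 * 1.89
= 426.32 * 1.89
= 805.74 kcal

805.74 kcal


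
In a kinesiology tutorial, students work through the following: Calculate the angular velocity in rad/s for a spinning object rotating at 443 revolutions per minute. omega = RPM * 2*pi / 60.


omega = RPM * 2*pi / 60
= 443 * 6.28318531 / 60
= 46.391 rad/s

46.391 rad/s


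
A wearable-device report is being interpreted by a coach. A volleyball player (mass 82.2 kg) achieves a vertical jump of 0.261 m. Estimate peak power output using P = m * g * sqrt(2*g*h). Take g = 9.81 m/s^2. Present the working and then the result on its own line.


2 * g * h = 2 * 9.81 * 0.261 = 5.12082
sqrt(5.12082) = 2.262923 m/s
P = 82.2 * 9.81 * 2.262923 = 1824.78 W

1824.78 W


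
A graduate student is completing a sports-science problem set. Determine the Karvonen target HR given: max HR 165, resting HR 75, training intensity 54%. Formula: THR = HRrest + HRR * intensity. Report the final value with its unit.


HRR = HRmax - HRrest = 165 - 75 = 90
THR = 75 + 90 * 0.54
= 123.6 bpm

123.6 bpm


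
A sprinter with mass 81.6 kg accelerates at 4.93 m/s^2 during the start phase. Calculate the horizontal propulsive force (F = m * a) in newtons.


F = m * a
= 81.6 * 4.93
= 402.29 N

402.29 N


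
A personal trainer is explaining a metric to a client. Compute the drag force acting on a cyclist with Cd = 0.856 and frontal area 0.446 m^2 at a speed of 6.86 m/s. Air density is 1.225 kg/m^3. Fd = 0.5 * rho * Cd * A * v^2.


Step 1: v^2 = 47.0596
Step 2: Fd = 0.5 * 1.225 * 0.856 * 0.446 * 47.0596
= 11.004 N

11.004 N


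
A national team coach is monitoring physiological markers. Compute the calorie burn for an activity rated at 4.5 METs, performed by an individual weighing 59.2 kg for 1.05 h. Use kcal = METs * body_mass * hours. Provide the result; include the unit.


Product of METs and mass = 4.5 * 59.2 = 266.4
Total kcal = 266.4 * 1.05 = 279.72 kcal

279.72 kcal


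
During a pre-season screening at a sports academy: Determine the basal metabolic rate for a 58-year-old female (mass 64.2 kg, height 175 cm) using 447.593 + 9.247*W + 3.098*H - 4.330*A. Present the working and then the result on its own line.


BMR = 447.593 + 9.247*64.2 + 3.098*175 - 4.330*58
= 1332.26 kcal/day

1332.26 kcal/day


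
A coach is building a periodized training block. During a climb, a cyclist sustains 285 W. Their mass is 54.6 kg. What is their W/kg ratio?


Power-to-weight = 285 W / 54.6 kg
= 5.22 W/kg

5.22 W/kg


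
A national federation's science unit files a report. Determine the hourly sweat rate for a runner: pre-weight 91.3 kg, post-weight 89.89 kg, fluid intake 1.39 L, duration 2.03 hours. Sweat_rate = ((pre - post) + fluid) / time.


Mass lost = 91.3 - 89.89 = 1.41 kg
Add fluid consumed: 1.41 + 1.39 = 2.8 L total sweat
Sweat rate = 2.8 / 2.03 = 1.379 L/h

1.379 L/h


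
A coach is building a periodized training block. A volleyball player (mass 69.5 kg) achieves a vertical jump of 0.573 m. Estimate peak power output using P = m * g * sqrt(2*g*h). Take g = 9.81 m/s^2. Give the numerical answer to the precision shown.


2 * g * h = 2 * 9.81 * 0.573 = 11.24226
sqrt(11.24226) = 3.352948 m/s
P = 69.5 * 9.81 * 3.352948 = 2286.02 W

2286.02 W


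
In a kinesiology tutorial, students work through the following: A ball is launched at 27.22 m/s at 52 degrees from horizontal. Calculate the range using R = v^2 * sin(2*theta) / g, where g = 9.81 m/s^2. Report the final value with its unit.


sin(2 * 52) = sin(104) = 0.970296
v^2 = 27.22^2 = 740.9284
R = 740.9284 * 0.970296 / 9.81
= 73.284 m

73.284 m


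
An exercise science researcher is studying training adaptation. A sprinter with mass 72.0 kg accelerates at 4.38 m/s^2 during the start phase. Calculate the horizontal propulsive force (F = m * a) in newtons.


F = m * a
= 72.0 * 4.38
= 315.36 N

315.36 N


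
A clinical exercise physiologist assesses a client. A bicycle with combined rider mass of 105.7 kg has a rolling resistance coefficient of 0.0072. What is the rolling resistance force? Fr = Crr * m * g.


Fr = 0.0072 * 105.7 * 9.81
= 0.76104 * 9.81
= 7.466 N

7.466 N


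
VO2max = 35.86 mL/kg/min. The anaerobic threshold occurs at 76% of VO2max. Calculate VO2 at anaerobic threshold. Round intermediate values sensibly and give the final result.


AT fraction = 76 / 100 = 0.76
AT VO2 = 35.86 * 0.76
= 27.25 mL/kg/min

27.25 mL/kg/min


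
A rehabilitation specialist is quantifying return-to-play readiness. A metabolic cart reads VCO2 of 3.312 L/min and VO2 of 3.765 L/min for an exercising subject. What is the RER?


RER = VCO2 / VO2 = 3.312 / 3.765 = 0.8797

0.8797


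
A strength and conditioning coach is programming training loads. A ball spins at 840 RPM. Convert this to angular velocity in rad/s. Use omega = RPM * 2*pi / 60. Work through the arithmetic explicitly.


omega = 840 * 2 * pi / 60
= 840 * 6.28318531 / 60
= 5277.876 / 60
= 87.965 rad/s

87.965 rad/s


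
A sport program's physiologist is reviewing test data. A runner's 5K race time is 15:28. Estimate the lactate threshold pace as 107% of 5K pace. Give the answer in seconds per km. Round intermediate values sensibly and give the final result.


Total race time = 15*60 + 28 = 928 seconds
5K pace = 928 / 5 = 185.6 sec/km
LT pace = 185.6 * 1.07 = 198.59 sec/km

198.59 s/km


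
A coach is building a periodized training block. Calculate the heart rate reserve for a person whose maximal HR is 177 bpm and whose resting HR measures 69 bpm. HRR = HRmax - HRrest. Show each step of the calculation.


HRmax = 177 bpm
HRrest = 69 bpm
HRR = 177 - 69 = 108 bpm

108 bpm


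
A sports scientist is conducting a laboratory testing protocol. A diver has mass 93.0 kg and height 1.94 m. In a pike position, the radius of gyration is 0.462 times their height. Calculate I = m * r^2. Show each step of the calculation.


r = 0.462 * 1.94 = 0.89628 m
I = m * r^2 = 93.0 * 0.803318 = 74.709 kg*m^2

74.709 kg*m^2


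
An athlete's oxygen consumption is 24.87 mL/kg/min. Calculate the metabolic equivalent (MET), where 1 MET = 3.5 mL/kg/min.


MET = VO2 / 3.5
= 24.87 / 3.5
= 7.11 METs

7.11 METs


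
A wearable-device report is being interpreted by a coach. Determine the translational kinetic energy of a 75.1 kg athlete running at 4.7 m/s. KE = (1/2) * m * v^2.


KE = 0.5 * m * v^2
= 0.5 * 75.1 * 4.7^2
= 0.5 * 75.1 * 22.09
= 829.48 J

829.48 J


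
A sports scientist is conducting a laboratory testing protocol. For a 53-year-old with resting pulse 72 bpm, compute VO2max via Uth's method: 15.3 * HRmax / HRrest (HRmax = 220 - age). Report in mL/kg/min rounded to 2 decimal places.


Step 1: HRmax = 220 - 53 = 167 bpm
Step 2: Ratio = 167 / 72 = 2.3194
Step 3: VO2max = 15.3 * 2.3194 = 35.49 mL/kg/min

35.49 mL/kg/min


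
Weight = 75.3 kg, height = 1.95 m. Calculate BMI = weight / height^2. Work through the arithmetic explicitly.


height^2 = 1.95^2 = 3.8025
BMI = 75.3 / 3.8025 = 19.8 kg/m^2

19.8 kg/m^2


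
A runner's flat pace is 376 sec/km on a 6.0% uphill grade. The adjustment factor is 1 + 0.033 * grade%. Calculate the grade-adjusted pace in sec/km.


Factor = 1 + 0.033 * 6.0 = 1.198
Adjusted pace = 376 * 1.198
= 450.45 sec/km

450.45 s/km


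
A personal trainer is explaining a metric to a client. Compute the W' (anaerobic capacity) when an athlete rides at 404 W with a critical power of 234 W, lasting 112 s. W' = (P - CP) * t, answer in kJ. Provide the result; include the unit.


Above-CP power = 170 W
Duration = 112 s
W' = 170 * 112 = 19040 J
Convert: 19040 / 1000 = 19.04 kJ

19.04 kJ


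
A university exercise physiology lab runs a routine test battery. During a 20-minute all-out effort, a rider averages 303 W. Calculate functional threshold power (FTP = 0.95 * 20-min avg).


FTP = 0.95 * 303
= 287.85 W

287.85 W


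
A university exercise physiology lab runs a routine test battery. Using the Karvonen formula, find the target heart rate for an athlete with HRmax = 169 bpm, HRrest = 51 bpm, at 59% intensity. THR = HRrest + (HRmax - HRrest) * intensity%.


HRR = 169 - 51 = 118
THR = 51 + 118 * 0.59
= 51 + 69.62
= 120.62 bpm

120.62 bpm


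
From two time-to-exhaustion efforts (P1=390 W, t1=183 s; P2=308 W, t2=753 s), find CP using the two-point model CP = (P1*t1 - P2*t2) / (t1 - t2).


Work in trial 1 = 71370 J
Work in trial 2 = 231924 J
Delta work = -160554 J
Delta time = -570 s
CP = -160554 / -570 = 281.67 W

281.67 W


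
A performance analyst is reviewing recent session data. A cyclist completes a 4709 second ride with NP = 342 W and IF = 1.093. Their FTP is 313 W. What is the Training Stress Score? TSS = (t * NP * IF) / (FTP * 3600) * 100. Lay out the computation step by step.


t * NP * IF = 4709 * 342 * 1.093 = 1760252.454
FTP * 3600 = 1126800
TSS = (1760252.454 / 1126800) * 100 = 156.22

156.22 TSS


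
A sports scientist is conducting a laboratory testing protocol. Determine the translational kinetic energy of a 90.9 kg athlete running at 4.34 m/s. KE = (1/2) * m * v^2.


KE = 0.5 * m * v^2
= 0.5 * 90.9 * 4.34^2
= 0.5 * 90.9 * 18.8356
= 856.08 J

856.08 J


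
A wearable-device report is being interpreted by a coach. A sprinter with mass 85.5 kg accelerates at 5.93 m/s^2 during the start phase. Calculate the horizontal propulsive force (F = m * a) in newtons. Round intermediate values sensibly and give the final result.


F = m * a
= 85.5 * 5.93
= 507.02 N

507.02 N


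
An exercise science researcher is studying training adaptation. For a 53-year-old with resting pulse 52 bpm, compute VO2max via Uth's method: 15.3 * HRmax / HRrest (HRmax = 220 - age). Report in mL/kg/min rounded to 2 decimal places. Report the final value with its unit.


Step 1: HRmax = 220 - 53 = 167 bpm
Step 2: Ratio = 167 / 52 = 3.2115
Step 3: VO2max = 15.3 * 3.2115 = 49.14 mL/kg/min

49.14 mL/kg/min


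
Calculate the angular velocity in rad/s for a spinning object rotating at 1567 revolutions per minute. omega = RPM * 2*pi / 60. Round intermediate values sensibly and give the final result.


omega = RPM * 2*pi / 60
= 1567 * 6.28318531 / 60
= 164.096 rad/s

164.096 rad/s


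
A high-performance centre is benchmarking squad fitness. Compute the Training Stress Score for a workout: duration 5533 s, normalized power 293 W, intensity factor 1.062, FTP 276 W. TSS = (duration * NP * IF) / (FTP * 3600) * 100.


Product = 5533 * 293 * 1.062 = 1721681.478
Base = 276 * 3600 = 993600
TSS = 1721681.478 / 993600 * 100 = 173.28

173.28 TSS


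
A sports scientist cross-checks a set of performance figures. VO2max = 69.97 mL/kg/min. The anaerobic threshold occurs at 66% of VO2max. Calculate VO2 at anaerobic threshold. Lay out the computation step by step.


AT fraction = 66 / 100 = 0.66
AT VO2 = 69.97 * 0.66
= 46.18 mL/kg/min

46.18 mL/kg/min


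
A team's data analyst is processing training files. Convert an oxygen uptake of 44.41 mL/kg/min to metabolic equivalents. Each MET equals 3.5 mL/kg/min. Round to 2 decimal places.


One MET = 3.5 mL/kg/min
Number of METs = 44.41 / 3.5
= 12.69 METs

12.69 METs


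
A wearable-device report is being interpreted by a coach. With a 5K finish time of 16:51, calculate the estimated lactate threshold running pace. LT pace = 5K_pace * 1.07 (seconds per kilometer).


Race duration = 1011 s for 5 km
Average pace = 1011 / 5 = 202.2 s/km
LT pace = 202.2 * 1.07
= 216.35 s/km

216.35 s/km


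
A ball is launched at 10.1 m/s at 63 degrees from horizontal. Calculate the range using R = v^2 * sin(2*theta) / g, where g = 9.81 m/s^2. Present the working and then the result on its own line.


sin(2 * 63) = sin(126) = 0.809017
v^2 = 10.1^2 = 102.01
R = 102.01 * 0.809017 / 9.81
= 8.413 m

8.413 m


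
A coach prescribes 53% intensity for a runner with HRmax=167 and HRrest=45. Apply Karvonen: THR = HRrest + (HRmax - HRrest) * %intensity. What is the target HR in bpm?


Heart rate reserve = 167 - 45 = 122
Intensity fraction = 53 / 100 = 0.53
THR = 45 + 122 * 0.53 = 109.66 bpm

109.66 bpm


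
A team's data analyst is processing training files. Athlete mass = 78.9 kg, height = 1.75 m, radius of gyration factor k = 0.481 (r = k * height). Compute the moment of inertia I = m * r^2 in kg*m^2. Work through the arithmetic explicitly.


r = k * height = 0.481 * 1.75 = 0.84175 m
r^2 = 0.84175^2 = 0.708543
I = 78.9 * 0.708543 = 55.904 kg*m^2

55.904 kg*m^2


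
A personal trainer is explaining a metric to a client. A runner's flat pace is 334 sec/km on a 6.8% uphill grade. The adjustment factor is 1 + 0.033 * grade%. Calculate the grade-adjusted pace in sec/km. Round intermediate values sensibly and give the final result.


Factor = 1 + 0.033 * 6.8 = 1.2244
Adjusted pace = 334 * 1.2244
= 408.95 sec/km

408.95 s/km


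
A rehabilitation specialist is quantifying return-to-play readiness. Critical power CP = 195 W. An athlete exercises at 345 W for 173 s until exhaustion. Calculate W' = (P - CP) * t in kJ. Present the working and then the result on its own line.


P - CP = 345 - 195 = 150 W
W' = 150 * 173 = 25950 J
= 25950 / 1000 = 25.95 kJ

25.95 kJ


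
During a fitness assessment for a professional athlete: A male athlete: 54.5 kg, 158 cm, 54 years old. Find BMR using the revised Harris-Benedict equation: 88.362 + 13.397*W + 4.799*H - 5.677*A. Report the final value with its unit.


Intercept = 88.362
Weight contribution = 13.397 * 54.5 = 730.1365
Height contribution = 4.799 * 158 = 758.242
Age contribution = 5.677 * 54 = 306.558
BMR = 88.362 + 730.1365 + 758.242 - 306.558
= 1270.18 kcal/day

1270.18 kcal/day


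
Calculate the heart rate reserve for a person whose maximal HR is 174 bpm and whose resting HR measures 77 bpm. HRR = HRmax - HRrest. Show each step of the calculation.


HRmax = 174 bpm
HRrest = 77 bpm
HRR = 174 - 77 = 97 bpm

97 bpm


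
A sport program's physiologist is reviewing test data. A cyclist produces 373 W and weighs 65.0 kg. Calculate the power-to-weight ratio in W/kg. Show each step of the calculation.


P/W = power / mass
= 373 / 65.0
= 5.738 W/kg

5.738 W/kg


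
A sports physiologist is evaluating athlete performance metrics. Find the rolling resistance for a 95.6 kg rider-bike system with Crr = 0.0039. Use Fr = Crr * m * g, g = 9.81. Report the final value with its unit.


m * g = 95.6 * 9.81 = 937.836 N
Fr = 0.0039 * 937.836 = 3.658 N

3.658 N


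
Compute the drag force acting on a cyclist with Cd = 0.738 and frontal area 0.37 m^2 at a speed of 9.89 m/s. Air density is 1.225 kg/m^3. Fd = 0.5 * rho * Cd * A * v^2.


Step 1: v^2 = 97.8121
Step 2: Fd = 0.5 * 1.225 * 0.738 * 0.37 * 97.8121
= 16.359 N

16.359 N


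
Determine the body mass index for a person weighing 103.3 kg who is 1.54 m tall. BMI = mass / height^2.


BMI = mass / height^2
= 103.3 / 1.54^2
= 103.3 / 2.3716
= 43.56 kg/m^2

43.56 kg/m^2


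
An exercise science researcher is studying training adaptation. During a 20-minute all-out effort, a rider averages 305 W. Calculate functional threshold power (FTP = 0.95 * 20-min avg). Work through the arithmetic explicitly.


FTP = 0.95 * 305
= 289.75 W

289.75 W


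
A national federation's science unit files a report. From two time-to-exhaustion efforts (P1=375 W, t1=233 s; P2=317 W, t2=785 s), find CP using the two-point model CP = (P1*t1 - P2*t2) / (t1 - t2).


Work in trial 1 = 87375 J
Work in trial 2 = 248845 J
Delta work = -161470 J
Delta time = -552 s
CP = -161470 / -552 = 292.52 W

292.52 W


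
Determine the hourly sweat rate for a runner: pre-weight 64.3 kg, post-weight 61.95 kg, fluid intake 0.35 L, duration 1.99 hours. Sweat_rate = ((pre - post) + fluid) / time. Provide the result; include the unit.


Mass lost = 64.3 - 61.95 = 2.35 kg
Add fluid consumed: 2.35 + 0.35 = 2.7 L total sweat
Sweat rate = 2.7 / 1.99 = 1.357 L/h

1.357 L/h


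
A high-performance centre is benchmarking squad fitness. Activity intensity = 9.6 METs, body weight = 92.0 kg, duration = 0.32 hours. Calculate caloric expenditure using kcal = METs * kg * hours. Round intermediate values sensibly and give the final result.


kcal = 9.6 * 92.0 * 0.32
= 883.2 * 0.32
= 282.62 kcal

282.62 kcal


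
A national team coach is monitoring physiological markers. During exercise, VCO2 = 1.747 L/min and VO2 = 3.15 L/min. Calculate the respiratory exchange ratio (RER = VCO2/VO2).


RER = VCO2 / VO2
= 1.747 / 3.15
= 0.5546

0.5546


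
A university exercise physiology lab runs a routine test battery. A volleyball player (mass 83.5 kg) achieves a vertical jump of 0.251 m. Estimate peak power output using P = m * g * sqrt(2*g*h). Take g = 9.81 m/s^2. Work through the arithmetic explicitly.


2 * g * h = 2 * 9.81 * 0.251 = 4.92462
sqrt(4.92462) = 2.219148 m/s
P = 83.5 * 9.81 * 2.219148 = 1817.78 W

1817.78 W


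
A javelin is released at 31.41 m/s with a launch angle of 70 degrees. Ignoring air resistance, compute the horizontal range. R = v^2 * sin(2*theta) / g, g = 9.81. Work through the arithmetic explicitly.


Launch speed squared = 986.5881
sin(2 * 70 deg) = 0.642788
Range = 986.5881 * 0.642788 / 9.81
= 64.645 m

64.645 m


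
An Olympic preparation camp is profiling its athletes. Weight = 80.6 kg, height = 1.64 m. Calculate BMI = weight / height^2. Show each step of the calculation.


height^2 = 1.64^2 = 2.6896
BMI = 80.6 / 2.6896 = 29.97 kg/m^2

29.97 kg/m^2


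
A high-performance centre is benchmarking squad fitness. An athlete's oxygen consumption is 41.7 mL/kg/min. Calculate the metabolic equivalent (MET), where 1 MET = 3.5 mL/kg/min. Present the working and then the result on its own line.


MET = VO2 / 3.5
= 41.7 / 3.5
= 11.91 METs

11.91 METs


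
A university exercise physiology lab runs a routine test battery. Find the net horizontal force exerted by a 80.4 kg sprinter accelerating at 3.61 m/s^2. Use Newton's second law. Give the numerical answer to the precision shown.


Newton's second law: F = m * a
F = 80.4 * 3.61 = 290.24 N

290.24 N


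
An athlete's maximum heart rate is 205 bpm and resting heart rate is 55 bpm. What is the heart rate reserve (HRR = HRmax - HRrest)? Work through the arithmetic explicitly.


HRR = HRmax - HRrest
= 205 - 55
= 150 bpm

150 bpm


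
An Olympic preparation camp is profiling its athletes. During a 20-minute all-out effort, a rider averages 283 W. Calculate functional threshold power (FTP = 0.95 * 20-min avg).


FTP = 0.95 * 283
= 268.85 W

268.85 W


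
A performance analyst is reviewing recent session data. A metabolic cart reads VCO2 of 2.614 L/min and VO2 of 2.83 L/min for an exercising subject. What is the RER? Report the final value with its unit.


RER = VCO2 / VO2 = 2.614 / 2.83 = 0.9237

0.9237


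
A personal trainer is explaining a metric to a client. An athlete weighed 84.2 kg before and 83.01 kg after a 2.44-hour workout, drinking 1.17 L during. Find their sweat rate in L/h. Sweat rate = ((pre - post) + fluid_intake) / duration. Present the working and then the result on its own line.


Body mass change = 1.19 kg
Total sweat loss = 1.19 + 1.17 = 2.36 L
Rate = 2.36 / 2.44 = 0.967 L/h

0.967 L/h


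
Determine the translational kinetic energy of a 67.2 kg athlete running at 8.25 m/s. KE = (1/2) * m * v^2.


KE = 0.5 * m * v^2
= 0.5 * 67.2 * 8.25^2
= 0.5 * 67.2 * 68.0625
= 2286.9 J

2286.9 J


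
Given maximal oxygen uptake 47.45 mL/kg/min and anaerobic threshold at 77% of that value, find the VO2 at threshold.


Percentage as decimal = 0.77
VO2 at AT = 47.45 * 0.77 = 36.54 mL/kg/min

36.54 mL/kg/min


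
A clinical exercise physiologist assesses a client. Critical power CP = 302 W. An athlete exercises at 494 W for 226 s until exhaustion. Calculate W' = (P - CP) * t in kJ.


P - CP = 494 - 302 = 192 W
W' = 192 * 226 = 43392 J
= 43392 / 1000 = 43.392 kJ

43.392 kJ


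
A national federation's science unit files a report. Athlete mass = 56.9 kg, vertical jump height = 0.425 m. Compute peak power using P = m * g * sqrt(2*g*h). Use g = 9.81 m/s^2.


sqrt(2 * 9.81 * 0.425) = sqrt(8.3385) = 2.887646 m/s
P = 56.9 * 9.81 * 2.887646
= 1611.85 W

1611.85 W
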